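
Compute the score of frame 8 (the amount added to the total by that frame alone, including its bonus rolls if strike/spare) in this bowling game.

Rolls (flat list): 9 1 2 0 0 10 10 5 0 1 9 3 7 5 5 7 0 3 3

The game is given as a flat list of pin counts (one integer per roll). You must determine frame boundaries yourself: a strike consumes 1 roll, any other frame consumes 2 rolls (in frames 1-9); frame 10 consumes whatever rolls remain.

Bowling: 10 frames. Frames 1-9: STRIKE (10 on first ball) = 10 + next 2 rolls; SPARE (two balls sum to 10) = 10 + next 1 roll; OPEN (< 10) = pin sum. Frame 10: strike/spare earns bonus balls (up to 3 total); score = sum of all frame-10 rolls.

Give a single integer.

Answer: 17

Derivation:
Frame 1: SPARE (9+1=10). 10 + next roll (2) = 12. Cumulative: 12
Frame 2: OPEN (2+0=2). Cumulative: 14
Frame 3: SPARE (0+10=10). 10 + next roll (10) = 20. Cumulative: 34
Frame 4: STRIKE. 10 + next two rolls (5+0) = 15. Cumulative: 49
Frame 5: OPEN (5+0=5). Cumulative: 54
Frame 6: SPARE (1+9=10). 10 + next roll (3) = 13. Cumulative: 67
Frame 7: SPARE (3+7=10). 10 + next roll (5) = 15. Cumulative: 82
Frame 8: SPARE (5+5=10). 10 + next roll (7) = 17. Cumulative: 99
Frame 9: OPEN (7+0=7). Cumulative: 106
Frame 10: OPEN. Sum of all frame-10 rolls (3+3) = 6. Cumulative: 112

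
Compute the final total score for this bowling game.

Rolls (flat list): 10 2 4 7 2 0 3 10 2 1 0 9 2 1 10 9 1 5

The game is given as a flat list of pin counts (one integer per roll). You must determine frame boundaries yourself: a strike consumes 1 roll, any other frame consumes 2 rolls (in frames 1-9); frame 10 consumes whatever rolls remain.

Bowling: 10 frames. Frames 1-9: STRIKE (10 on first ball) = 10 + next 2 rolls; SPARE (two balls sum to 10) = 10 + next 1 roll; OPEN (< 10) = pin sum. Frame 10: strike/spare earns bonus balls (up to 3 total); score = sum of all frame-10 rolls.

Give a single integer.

Answer: 97

Derivation:
Frame 1: STRIKE. 10 + next two rolls (2+4) = 16. Cumulative: 16
Frame 2: OPEN (2+4=6). Cumulative: 22
Frame 3: OPEN (7+2=9). Cumulative: 31
Frame 4: OPEN (0+3=3). Cumulative: 34
Frame 5: STRIKE. 10 + next two rolls (2+1) = 13. Cumulative: 47
Frame 6: OPEN (2+1=3). Cumulative: 50
Frame 7: OPEN (0+9=9). Cumulative: 59
Frame 8: OPEN (2+1=3). Cumulative: 62
Frame 9: STRIKE. 10 + next two rolls (9+1) = 20. Cumulative: 82
Frame 10: SPARE. Sum of all frame-10 rolls (9+1+5) = 15. Cumulative: 97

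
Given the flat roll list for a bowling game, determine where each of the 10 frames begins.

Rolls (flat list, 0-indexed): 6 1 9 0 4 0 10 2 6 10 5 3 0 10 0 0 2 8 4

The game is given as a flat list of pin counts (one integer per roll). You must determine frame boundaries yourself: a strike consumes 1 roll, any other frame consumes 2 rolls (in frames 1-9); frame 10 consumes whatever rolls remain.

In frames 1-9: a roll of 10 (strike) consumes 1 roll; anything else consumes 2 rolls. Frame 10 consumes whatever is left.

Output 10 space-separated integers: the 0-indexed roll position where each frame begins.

Answer: 0 2 4 6 7 9 10 12 14 16

Derivation:
Frame 1 starts at roll index 0: rolls=6,1 (sum=7), consumes 2 rolls
Frame 2 starts at roll index 2: rolls=9,0 (sum=9), consumes 2 rolls
Frame 3 starts at roll index 4: rolls=4,0 (sum=4), consumes 2 rolls
Frame 4 starts at roll index 6: roll=10 (strike), consumes 1 roll
Frame 5 starts at roll index 7: rolls=2,6 (sum=8), consumes 2 rolls
Frame 6 starts at roll index 9: roll=10 (strike), consumes 1 roll
Frame 7 starts at roll index 10: rolls=5,3 (sum=8), consumes 2 rolls
Frame 8 starts at roll index 12: rolls=0,10 (sum=10), consumes 2 rolls
Frame 9 starts at roll index 14: rolls=0,0 (sum=0), consumes 2 rolls
Frame 10 starts at roll index 16: 3 remaining rolls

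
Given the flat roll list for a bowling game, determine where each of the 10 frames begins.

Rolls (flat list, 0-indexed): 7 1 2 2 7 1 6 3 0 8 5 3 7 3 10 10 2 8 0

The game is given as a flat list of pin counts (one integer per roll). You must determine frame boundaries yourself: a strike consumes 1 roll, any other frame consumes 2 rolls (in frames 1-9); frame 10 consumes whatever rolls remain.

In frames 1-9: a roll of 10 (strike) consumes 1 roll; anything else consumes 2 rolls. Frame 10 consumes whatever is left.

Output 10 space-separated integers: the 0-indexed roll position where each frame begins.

Answer: 0 2 4 6 8 10 12 14 15 16

Derivation:
Frame 1 starts at roll index 0: rolls=7,1 (sum=8), consumes 2 rolls
Frame 2 starts at roll index 2: rolls=2,2 (sum=4), consumes 2 rolls
Frame 3 starts at roll index 4: rolls=7,1 (sum=8), consumes 2 rolls
Frame 4 starts at roll index 6: rolls=6,3 (sum=9), consumes 2 rolls
Frame 5 starts at roll index 8: rolls=0,8 (sum=8), consumes 2 rolls
Frame 6 starts at roll index 10: rolls=5,3 (sum=8), consumes 2 rolls
Frame 7 starts at roll index 12: rolls=7,3 (sum=10), consumes 2 rolls
Frame 8 starts at roll index 14: roll=10 (strike), consumes 1 roll
Frame 9 starts at roll index 15: roll=10 (strike), consumes 1 roll
Frame 10 starts at roll index 16: 3 remaining rolls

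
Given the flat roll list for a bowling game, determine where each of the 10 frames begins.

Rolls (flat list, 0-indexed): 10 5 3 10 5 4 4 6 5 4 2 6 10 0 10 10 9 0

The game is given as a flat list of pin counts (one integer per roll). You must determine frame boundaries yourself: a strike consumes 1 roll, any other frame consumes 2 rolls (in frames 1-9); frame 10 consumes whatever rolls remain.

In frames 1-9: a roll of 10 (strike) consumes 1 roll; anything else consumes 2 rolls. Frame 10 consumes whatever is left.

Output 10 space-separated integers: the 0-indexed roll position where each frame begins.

Answer: 0 1 3 4 6 8 10 12 13 15

Derivation:
Frame 1 starts at roll index 0: roll=10 (strike), consumes 1 roll
Frame 2 starts at roll index 1: rolls=5,3 (sum=8), consumes 2 rolls
Frame 3 starts at roll index 3: roll=10 (strike), consumes 1 roll
Frame 4 starts at roll index 4: rolls=5,4 (sum=9), consumes 2 rolls
Frame 5 starts at roll index 6: rolls=4,6 (sum=10), consumes 2 rolls
Frame 6 starts at roll index 8: rolls=5,4 (sum=9), consumes 2 rolls
Frame 7 starts at roll index 10: rolls=2,6 (sum=8), consumes 2 rolls
Frame 8 starts at roll index 12: roll=10 (strike), consumes 1 roll
Frame 9 starts at roll index 13: rolls=0,10 (sum=10), consumes 2 rolls
Frame 10 starts at roll index 15: 3 remaining rolls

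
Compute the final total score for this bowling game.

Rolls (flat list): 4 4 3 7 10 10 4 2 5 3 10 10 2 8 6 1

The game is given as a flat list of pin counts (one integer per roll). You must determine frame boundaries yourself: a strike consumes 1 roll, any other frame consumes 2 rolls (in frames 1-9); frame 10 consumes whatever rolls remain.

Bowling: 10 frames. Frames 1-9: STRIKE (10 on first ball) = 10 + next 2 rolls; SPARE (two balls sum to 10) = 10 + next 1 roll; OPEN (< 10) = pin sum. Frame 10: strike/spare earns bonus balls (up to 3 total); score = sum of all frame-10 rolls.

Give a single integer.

Frame 1: OPEN (4+4=8). Cumulative: 8
Frame 2: SPARE (3+7=10). 10 + next roll (10) = 20. Cumulative: 28
Frame 3: STRIKE. 10 + next two rolls (10+4) = 24. Cumulative: 52
Frame 4: STRIKE. 10 + next two rolls (4+2) = 16. Cumulative: 68
Frame 5: OPEN (4+2=6). Cumulative: 74
Frame 6: OPEN (5+3=8). Cumulative: 82
Frame 7: STRIKE. 10 + next two rolls (10+2) = 22. Cumulative: 104
Frame 8: STRIKE. 10 + next two rolls (2+8) = 20. Cumulative: 124
Frame 9: SPARE (2+8=10). 10 + next roll (6) = 16. Cumulative: 140
Frame 10: OPEN. Sum of all frame-10 rolls (6+1) = 7. Cumulative: 147

Answer: 147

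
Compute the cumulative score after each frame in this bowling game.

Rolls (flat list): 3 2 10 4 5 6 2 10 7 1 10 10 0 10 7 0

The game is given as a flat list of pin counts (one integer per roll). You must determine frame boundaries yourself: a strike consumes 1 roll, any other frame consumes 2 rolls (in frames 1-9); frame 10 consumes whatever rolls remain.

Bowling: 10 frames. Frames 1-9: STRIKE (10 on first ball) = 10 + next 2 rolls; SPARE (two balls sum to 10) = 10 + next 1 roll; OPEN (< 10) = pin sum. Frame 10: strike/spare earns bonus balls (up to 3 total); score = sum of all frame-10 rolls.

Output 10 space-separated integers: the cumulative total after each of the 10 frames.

Frame 1: OPEN (3+2=5). Cumulative: 5
Frame 2: STRIKE. 10 + next two rolls (4+5) = 19. Cumulative: 24
Frame 3: OPEN (4+5=9). Cumulative: 33
Frame 4: OPEN (6+2=8). Cumulative: 41
Frame 5: STRIKE. 10 + next two rolls (7+1) = 18. Cumulative: 59
Frame 6: OPEN (7+1=8). Cumulative: 67
Frame 7: STRIKE. 10 + next two rolls (10+0) = 20. Cumulative: 87
Frame 8: STRIKE. 10 + next two rolls (0+10) = 20. Cumulative: 107
Frame 9: SPARE (0+10=10). 10 + next roll (7) = 17. Cumulative: 124
Frame 10: OPEN. Sum of all frame-10 rolls (7+0) = 7. Cumulative: 131

Answer: 5 24 33 41 59 67 87 107 124 131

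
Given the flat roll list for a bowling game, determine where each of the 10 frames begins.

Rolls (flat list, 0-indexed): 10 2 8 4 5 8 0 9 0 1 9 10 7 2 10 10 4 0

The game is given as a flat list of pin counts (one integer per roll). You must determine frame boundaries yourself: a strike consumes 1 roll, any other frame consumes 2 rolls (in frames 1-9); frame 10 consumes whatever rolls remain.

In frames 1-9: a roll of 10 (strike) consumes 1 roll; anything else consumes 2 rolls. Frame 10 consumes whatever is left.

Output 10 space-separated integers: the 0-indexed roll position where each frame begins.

Answer: 0 1 3 5 7 9 11 12 14 15

Derivation:
Frame 1 starts at roll index 0: roll=10 (strike), consumes 1 roll
Frame 2 starts at roll index 1: rolls=2,8 (sum=10), consumes 2 rolls
Frame 3 starts at roll index 3: rolls=4,5 (sum=9), consumes 2 rolls
Frame 4 starts at roll index 5: rolls=8,0 (sum=8), consumes 2 rolls
Frame 5 starts at roll index 7: rolls=9,0 (sum=9), consumes 2 rolls
Frame 6 starts at roll index 9: rolls=1,9 (sum=10), consumes 2 rolls
Frame 7 starts at roll index 11: roll=10 (strike), consumes 1 roll
Frame 8 starts at roll index 12: rolls=7,2 (sum=9), consumes 2 rolls
Frame 9 starts at roll index 14: roll=10 (strike), consumes 1 roll
Frame 10 starts at roll index 15: 3 remaining rolls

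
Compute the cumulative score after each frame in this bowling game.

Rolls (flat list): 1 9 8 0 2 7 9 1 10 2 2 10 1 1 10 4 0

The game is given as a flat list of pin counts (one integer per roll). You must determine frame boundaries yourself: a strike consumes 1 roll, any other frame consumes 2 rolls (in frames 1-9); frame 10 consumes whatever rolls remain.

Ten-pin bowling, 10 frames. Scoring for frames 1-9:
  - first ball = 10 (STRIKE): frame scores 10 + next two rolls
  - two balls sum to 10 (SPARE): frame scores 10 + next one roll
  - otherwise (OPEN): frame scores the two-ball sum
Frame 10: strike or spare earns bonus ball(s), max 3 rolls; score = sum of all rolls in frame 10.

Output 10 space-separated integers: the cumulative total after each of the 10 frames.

Answer: 18 26 35 55 69 73 85 87 101 105

Derivation:
Frame 1: SPARE (1+9=10). 10 + next roll (8) = 18. Cumulative: 18
Frame 2: OPEN (8+0=8). Cumulative: 26
Frame 3: OPEN (2+7=9). Cumulative: 35
Frame 4: SPARE (9+1=10). 10 + next roll (10) = 20. Cumulative: 55
Frame 5: STRIKE. 10 + next two rolls (2+2) = 14. Cumulative: 69
Frame 6: OPEN (2+2=4). Cumulative: 73
Frame 7: STRIKE. 10 + next two rolls (1+1) = 12. Cumulative: 85
Frame 8: OPEN (1+1=2). Cumulative: 87
Frame 9: STRIKE. 10 + next two rolls (4+0) = 14. Cumulative: 101
Frame 10: OPEN. Sum of all frame-10 rolls (4+0) = 4. Cumulative: 105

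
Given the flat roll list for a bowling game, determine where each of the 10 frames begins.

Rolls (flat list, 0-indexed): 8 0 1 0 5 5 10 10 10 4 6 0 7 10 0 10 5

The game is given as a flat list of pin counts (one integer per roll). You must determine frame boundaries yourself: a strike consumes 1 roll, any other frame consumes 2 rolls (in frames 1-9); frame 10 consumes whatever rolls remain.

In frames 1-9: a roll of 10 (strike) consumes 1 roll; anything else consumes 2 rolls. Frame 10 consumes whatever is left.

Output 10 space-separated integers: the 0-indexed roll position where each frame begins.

Answer: 0 2 4 6 7 8 9 11 13 14

Derivation:
Frame 1 starts at roll index 0: rolls=8,0 (sum=8), consumes 2 rolls
Frame 2 starts at roll index 2: rolls=1,0 (sum=1), consumes 2 rolls
Frame 3 starts at roll index 4: rolls=5,5 (sum=10), consumes 2 rolls
Frame 4 starts at roll index 6: roll=10 (strike), consumes 1 roll
Frame 5 starts at roll index 7: roll=10 (strike), consumes 1 roll
Frame 6 starts at roll index 8: roll=10 (strike), consumes 1 roll
Frame 7 starts at roll index 9: rolls=4,6 (sum=10), consumes 2 rolls
Frame 8 starts at roll index 11: rolls=0,7 (sum=7), consumes 2 rolls
Frame 9 starts at roll index 13: roll=10 (strike), consumes 1 roll
Frame 10 starts at roll index 14: 3 remaining rolls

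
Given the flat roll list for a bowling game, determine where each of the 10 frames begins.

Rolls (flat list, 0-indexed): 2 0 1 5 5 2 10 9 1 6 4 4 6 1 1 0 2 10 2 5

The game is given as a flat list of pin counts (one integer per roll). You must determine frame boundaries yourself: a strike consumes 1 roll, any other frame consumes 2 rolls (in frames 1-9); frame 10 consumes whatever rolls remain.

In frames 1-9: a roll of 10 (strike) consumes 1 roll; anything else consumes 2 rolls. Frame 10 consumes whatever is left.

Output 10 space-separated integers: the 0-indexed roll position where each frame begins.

Answer: 0 2 4 6 7 9 11 13 15 17

Derivation:
Frame 1 starts at roll index 0: rolls=2,0 (sum=2), consumes 2 rolls
Frame 2 starts at roll index 2: rolls=1,5 (sum=6), consumes 2 rolls
Frame 3 starts at roll index 4: rolls=5,2 (sum=7), consumes 2 rolls
Frame 4 starts at roll index 6: roll=10 (strike), consumes 1 roll
Frame 5 starts at roll index 7: rolls=9,1 (sum=10), consumes 2 rolls
Frame 6 starts at roll index 9: rolls=6,4 (sum=10), consumes 2 rolls
Frame 7 starts at roll index 11: rolls=4,6 (sum=10), consumes 2 rolls
Frame 8 starts at roll index 13: rolls=1,1 (sum=2), consumes 2 rolls
Frame 9 starts at roll index 15: rolls=0,2 (sum=2), consumes 2 rolls
Frame 10 starts at roll index 17: 3 remaining rolls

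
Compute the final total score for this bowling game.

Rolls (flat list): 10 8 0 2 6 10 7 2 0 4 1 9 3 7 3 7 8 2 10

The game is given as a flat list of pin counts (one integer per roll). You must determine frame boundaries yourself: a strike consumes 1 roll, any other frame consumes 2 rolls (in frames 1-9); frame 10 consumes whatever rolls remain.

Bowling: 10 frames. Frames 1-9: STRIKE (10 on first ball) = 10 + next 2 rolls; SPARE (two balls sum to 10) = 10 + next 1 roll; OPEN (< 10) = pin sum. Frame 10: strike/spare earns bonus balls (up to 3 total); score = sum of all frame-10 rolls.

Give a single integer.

Frame 1: STRIKE. 10 + next two rolls (8+0) = 18. Cumulative: 18
Frame 2: OPEN (8+0=8). Cumulative: 26
Frame 3: OPEN (2+6=8). Cumulative: 34
Frame 4: STRIKE. 10 + next two rolls (7+2) = 19. Cumulative: 53
Frame 5: OPEN (7+2=9). Cumulative: 62
Frame 6: OPEN (0+4=4). Cumulative: 66
Frame 7: SPARE (1+9=10). 10 + next roll (3) = 13. Cumulative: 79
Frame 8: SPARE (3+7=10). 10 + next roll (3) = 13. Cumulative: 92
Frame 9: SPARE (3+7=10). 10 + next roll (8) = 18. Cumulative: 110
Frame 10: SPARE. Sum of all frame-10 rolls (8+2+10) = 20. Cumulative: 130

Answer: 130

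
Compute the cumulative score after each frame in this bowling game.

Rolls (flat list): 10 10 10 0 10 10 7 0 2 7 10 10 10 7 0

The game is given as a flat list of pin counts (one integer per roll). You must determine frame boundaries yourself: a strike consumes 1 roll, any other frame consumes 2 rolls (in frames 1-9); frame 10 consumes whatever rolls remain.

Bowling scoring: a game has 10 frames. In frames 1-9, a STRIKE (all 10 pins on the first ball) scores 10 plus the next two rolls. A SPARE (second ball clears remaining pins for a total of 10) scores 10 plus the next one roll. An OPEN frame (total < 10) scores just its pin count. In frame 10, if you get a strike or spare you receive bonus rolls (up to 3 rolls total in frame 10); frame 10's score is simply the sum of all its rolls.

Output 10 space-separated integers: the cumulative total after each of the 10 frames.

Answer: 30 50 70 90 107 114 123 153 180 197

Derivation:
Frame 1: STRIKE. 10 + next two rolls (10+10) = 30. Cumulative: 30
Frame 2: STRIKE. 10 + next two rolls (10+0) = 20. Cumulative: 50
Frame 3: STRIKE. 10 + next two rolls (0+10) = 20. Cumulative: 70
Frame 4: SPARE (0+10=10). 10 + next roll (10) = 20. Cumulative: 90
Frame 5: STRIKE. 10 + next two rolls (7+0) = 17. Cumulative: 107
Frame 6: OPEN (7+0=7). Cumulative: 114
Frame 7: OPEN (2+7=9). Cumulative: 123
Frame 8: STRIKE. 10 + next two rolls (10+10) = 30. Cumulative: 153
Frame 9: STRIKE. 10 + next two rolls (10+7) = 27. Cumulative: 180
Frame 10: STRIKE. Sum of all frame-10 rolls (10+7+0) = 17. Cumulative: 197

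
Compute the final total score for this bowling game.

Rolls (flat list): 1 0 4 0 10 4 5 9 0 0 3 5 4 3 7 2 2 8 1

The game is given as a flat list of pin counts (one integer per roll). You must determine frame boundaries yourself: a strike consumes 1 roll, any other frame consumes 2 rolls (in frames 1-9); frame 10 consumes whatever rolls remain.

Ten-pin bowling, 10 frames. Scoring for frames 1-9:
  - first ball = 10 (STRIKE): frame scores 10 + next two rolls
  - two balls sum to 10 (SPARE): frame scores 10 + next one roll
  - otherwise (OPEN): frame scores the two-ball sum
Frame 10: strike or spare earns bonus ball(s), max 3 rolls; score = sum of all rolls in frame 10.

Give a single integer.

Frame 1: OPEN (1+0=1). Cumulative: 1
Frame 2: OPEN (4+0=4). Cumulative: 5
Frame 3: STRIKE. 10 + next two rolls (4+5) = 19. Cumulative: 24
Frame 4: OPEN (4+5=9). Cumulative: 33
Frame 5: OPEN (9+0=9). Cumulative: 42
Frame 6: OPEN (0+3=3). Cumulative: 45
Frame 7: OPEN (5+4=9). Cumulative: 54
Frame 8: SPARE (3+7=10). 10 + next roll (2) = 12. Cumulative: 66
Frame 9: OPEN (2+2=4). Cumulative: 70
Frame 10: OPEN. Sum of all frame-10 rolls (8+1) = 9. Cumulative: 79

Answer: 79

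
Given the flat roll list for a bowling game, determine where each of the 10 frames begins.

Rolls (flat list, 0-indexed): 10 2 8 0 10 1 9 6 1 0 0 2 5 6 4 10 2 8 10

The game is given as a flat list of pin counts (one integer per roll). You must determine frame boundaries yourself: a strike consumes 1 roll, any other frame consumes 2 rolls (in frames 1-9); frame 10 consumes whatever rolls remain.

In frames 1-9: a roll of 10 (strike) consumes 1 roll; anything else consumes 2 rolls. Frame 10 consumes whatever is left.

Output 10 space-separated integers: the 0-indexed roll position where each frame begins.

Answer: 0 1 3 5 7 9 11 13 15 16

Derivation:
Frame 1 starts at roll index 0: roll=10 (strike), consumes 1 roll
Frame 2 starts at roll index 1: rolls=2,8 (sum=10), consumes 2 rolls
Frame 3 starts at roll index 3: rolls=0,10 (sum=10), consumes 2 rolls
Frame 4 starts at roll index 5: rolls=1,9 (sum=10), consumes 2 rolls
Frame 5 starts at roll index 7: rolls=6,1 (sum=7), consumes 2 rolls
Frame 6 starts at roll index 9: rolls=0,0 (sum=0), consumes 2 rolls
Frame 7 starts at roll index 11: rolls=2,5 (sum=7), consumes 2 rolls
Frame 8 starts at roll index 13: rolls=6,4 (sum=10), consumes 2 rolls
Frame 9 starts at roll index 15: roll=10 (strike), consumes 1 roll
Frame 10 starts at roll index 16: 3 remaining rolls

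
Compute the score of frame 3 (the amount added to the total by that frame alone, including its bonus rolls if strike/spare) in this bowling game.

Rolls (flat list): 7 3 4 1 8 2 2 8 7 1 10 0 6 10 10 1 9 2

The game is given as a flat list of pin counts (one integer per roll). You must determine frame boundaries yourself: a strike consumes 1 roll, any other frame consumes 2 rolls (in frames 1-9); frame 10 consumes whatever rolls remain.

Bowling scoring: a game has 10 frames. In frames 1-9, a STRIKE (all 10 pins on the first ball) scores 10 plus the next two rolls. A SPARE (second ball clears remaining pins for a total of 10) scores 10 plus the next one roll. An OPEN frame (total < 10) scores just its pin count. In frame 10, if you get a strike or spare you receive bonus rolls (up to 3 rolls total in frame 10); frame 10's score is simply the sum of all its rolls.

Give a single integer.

Answer: 12

Derivation:
Frame 1: SPARE (7+3=10). 10 + next roll (4) = 14. Cumulative: 14
Frame 2: OPEN (4+1=5). Cumulative: 19
Frame 3: SPARE (8+2=10). 10 + next roll (2) = 12. Cumulative: 31
Frame 4: SPARE (2+8=10). 10 + next roll (7) = 17. Cumulative: 48
Frame 5: OPEN (7+1=8). Cumulative: 56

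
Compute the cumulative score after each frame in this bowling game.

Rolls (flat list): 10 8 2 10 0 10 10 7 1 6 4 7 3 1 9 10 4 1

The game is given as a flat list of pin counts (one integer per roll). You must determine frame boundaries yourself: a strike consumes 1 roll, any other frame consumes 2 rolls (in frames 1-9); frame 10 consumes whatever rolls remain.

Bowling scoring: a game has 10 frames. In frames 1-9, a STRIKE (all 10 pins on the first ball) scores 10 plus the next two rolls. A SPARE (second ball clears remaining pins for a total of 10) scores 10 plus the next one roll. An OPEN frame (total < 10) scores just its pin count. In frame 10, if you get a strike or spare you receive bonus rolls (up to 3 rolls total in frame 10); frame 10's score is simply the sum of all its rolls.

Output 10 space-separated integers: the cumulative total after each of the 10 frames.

Answer: 20 40 60 80 98 106 123 134 154 169

Derivation:
Frame 1: STRIKE. 10 + next two rolls (8+2) = 20. Cumulative: 20
Frame 2: SPARE (8+2=10). 10 + next roll (10) = 20. Cumulative: 40
Frame 3: STRIKE. 10 + next two rolls (0+10) = 20. Cumulative: 60
Frame 4: SPARE (0+10=10). 10 + next roll (10) = 20. Cumulative: 80
Frame 5: STRIKE. 10 + next two rolls (7+1) = 18. Cumulative: 98
Frame 6: OPEN (7+1=8). Cumulative: 106
Frame 7: SPARE (6+4=10). 10 + next roll (7) = 17. Cumulative: 123
Frame 8: SPARE (7+3=10). 10 + next roll (1) = 11. Cumulative: 134
Frame 9: SPARE (1+9=10). 10 + next roll (10) = 20. Cumulative: 154
Frame 10: STRIKE. Sum of all frame-10 rolls (10+4+1) = 15. Cumulative: 169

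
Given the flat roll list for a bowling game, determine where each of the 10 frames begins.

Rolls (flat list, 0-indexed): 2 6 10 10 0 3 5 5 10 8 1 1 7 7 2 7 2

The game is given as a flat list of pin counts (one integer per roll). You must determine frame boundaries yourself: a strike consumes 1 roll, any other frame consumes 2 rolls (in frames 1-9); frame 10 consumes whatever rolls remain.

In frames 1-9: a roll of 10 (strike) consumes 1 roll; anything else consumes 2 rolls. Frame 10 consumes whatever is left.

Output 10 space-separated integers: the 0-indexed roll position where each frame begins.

Answer: 0 2 3 4 6 8 9 11 13 15

Derivation:
Frame 1 starts at roll index 0: rolls=2,6 (sum=8), consumes 2 rolls
Frame 2 starts at roll index 2: roll=10 (strike), consumes 1 roll
Frame 3 starts at roll index 3: roll=10 (strike), consumes 1 roll
Frame 4 starts at roll index 4: rolls=0,3 (sum=3), consumes 2 rolls
Frame 5 starts at roll index 6: rolls=5,5 (sum=10), consumes 2 rolls
Frame 6 starts at roll index 8: roll=10 (strike), consumes 1 roll
Frame 7 starts at roll index 9: rolls=8,1 (sum=9), consumes 2 rolls
Frame 8 starts at roll index 11: rolls=1,7 (sum=8), consumes 2 rolls
Frame 9 starts at roll index 13: rolls=7,2 (sum=9), consumes 2 rolls
Frame 10 starts at roll index 15: 2 remaining rolls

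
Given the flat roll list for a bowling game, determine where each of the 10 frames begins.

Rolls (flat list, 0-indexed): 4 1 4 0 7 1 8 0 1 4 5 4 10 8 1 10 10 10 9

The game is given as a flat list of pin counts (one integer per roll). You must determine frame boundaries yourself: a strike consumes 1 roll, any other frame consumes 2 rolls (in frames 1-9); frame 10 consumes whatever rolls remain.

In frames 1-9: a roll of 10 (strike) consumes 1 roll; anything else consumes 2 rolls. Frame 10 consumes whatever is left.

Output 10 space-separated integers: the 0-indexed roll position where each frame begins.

Frame 1 starts at roll index 0: rolls=4,1 (sum=5), consumes 2 rolls
Frame 2 starts at roll index 2: rolls=4,0 (sum=4), consumes 2 rolls
Frame 3 starts at roll index 4: rolls=7,1 (sum=8), consumes 2 rolls
Frame 4 starts at roll index 6: rolls=8,0 (sum=8), consumes 2 rolls
Frame 5 starts at roll index 8: rolls=1,4 (sum=5), consumes 2 rolls
Frame 6 starts at roll index 10: rolls=5,4 (sum=9), consumes 2 rolls
Frame 7 starts at roll index 12: roll=10 (strike), consumes 1 roll
Frame 8 starts at roll index 13: rolls=8,1 (sum=9), consumes 2 rolls
Frame 9 starts at roll index 15: roll=10 (strike), consumes 1 roll
Frame 10 starts at roll index 16: 3 remaining rolls

Answer: 0 2 4 6 8 10 12 13 15 16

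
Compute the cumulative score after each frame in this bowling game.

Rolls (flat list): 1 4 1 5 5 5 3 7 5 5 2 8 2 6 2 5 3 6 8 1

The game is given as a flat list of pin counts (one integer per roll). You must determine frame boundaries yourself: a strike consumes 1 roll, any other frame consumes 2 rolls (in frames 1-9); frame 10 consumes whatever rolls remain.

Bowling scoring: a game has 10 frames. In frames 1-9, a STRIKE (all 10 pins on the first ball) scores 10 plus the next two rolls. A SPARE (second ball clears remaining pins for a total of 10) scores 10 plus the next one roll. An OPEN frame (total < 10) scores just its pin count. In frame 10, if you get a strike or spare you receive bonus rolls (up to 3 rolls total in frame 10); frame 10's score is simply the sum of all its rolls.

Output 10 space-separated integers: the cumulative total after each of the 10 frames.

Frame 1: OPEN (1+4=5). Cumulative: 5
Frame 2: OPEN (1+5=6). Cumulative: 11
Frame 3: SPARE (5+5=10). 10 + next roll (3) = 13. Cumulative: 24
Frame 4: SPARE (3+7=10). 10 + next roll (5) = 15. Cumulative: 39
Frame 5: SPARE (5+5=10). 10 + next roll (2) = 12. Cumulative: 51
Frame 6: SPARE (2+8=10). 10 + next roll (2) = 12. Cumulative: 63
Frame 7: OPEN (2+6=8). Cumulative: 71
Frame 8: OPEN (2+5=7). Cumulative: 78
Frame 9: OPEN (3+6=9). Cumulative: 87
Frame 10: OPEN. Sum of all frame-10 rolls (8+1) = 9. Cumulative: 96

Answer: 5 11 24 39 51 63 71 78 87 96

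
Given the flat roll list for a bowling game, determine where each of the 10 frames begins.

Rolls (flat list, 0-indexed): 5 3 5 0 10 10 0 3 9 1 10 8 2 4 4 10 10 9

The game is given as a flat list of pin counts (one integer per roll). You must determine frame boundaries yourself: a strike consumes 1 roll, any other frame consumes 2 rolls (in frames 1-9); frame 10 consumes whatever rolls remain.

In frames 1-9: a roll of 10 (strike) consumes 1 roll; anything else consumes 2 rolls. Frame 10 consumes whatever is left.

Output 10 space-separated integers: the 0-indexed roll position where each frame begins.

Answer: 0 2 4 5 6 8 10 11 13 15

Derivation:
Frame 1 starts at roll index 0: rolls=5,3 (sum=8), consumes 2 rolls
Frame 2 starts at roll index 2: rolls=5,0 (sum=5), consumes 2 rolls
Frame 3 starts at roll index 4: roll=10 (strike), consumes 1 roll
Frame 4 starts at roll index 5: roll=10 (strike), consumes 1 roll
Frame 5 starts at roll index 6: rolls=0,3 (sum=3), consumes 2 rolls
Frame 6 starts at roll index 8: rolls=9,1 (sum=10), consumes 2 rolls
Frame 7 starts at roll index 10: roll=10 (strike), consumes 1 roll
Frame 8 starts at roll index 11: rolls=8,2 (sum=10), consumes 2 rolls
Frame 9 starts at roll index 13: rolls=4,4 (sum=8), consumes 2 rolls
Frame 10 starts at roll index 15: 3 remaining rolls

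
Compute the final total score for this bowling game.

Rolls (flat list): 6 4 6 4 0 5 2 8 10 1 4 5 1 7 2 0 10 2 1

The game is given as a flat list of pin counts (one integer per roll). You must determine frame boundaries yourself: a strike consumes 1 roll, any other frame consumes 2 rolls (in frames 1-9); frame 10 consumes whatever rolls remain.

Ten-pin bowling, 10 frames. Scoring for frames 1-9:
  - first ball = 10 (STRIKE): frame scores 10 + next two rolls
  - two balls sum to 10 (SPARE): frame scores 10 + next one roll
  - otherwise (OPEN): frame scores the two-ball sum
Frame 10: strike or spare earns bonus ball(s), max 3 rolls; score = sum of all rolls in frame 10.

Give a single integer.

Frame 1: SPARE (6+4=10). 10 + next roll (6) = 16. Cumulative: 16
Frame 2: SPARE (6+4=10). 10 + next roll (0) = 10. Cumulative: 26
Frame 3: OPEN (0+5=5). Cumulative: 31
Frame 4: SPARE (2+8=10). 10 + next roll (10) = 20. Cumulative: 51
Frame 5: STRIKE. 10 + next two rolls (1+4) = 15. Cumulative: 66
Frame 6: OPEN (1+4=5). Cumulative: 71
Frame 7: OPEN (5+1=6). Cumulative: 77
Frame 8: OPEN (7+2=9). Cumulative: 86
Frame 9: SPARE (0+10=10). 10 + next roll (2) = 12. Cumulative: 98
Frame 10: OPEN. Sum of all frame-10 rolls (2+1) = 3. Cumulative: 101

Answer: 101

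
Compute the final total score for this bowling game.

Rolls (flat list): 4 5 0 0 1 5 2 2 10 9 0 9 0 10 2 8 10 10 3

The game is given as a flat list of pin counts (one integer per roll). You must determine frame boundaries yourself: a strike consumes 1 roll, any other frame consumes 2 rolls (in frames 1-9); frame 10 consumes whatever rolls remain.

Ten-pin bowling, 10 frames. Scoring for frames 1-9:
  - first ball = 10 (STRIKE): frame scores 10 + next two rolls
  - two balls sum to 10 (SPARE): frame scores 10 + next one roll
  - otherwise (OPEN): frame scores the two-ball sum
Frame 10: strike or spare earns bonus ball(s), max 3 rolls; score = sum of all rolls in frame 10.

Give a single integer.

Answer: 119

Derivation:
Frame 1: OPEN (4+5=9). Cumulative: 9
Frame 2: OPEN (0+0=0). Cumulative: 9
Frame 3: OPEN (1+5=6). Cumulative: 15
Frame 4: OPEN (2+2=4). Cumulative: 19
Frame 5: STRIKE. 10 + next two rolls (9+0) = 19. Cumulative: 38
Frame 6: OPEN (9+0=9). Cumulative: 47
Frame 7: OPEN (9+0=9). Cumulative: 56
Frame 8: STRIKE. 10 + next two rolls (2+8) = 20. Cumulative: 76
Frame 9: SPARE (2+8=10). 10 + next roll (10) = 20. Cumulative: 96
Frame 10: STRIKE. Sum of all frame-10 rolls (10+10+3) = 23. Cumulative: 119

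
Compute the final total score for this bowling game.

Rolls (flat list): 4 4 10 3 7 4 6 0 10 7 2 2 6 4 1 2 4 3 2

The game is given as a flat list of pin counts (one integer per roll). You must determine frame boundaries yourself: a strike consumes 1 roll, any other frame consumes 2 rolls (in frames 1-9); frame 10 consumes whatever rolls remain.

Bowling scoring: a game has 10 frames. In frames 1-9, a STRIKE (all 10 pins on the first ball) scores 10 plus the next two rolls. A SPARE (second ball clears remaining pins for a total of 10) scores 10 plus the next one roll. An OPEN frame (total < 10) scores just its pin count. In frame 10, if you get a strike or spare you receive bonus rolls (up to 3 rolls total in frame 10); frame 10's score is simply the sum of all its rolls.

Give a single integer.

Answer: 102

Derivation:
Frame 1: OPEN (4+4=8). Cumulative: 8
Frame 2: STRIKE. 10 + next two rolls (3+7) = 20. Cumulative: 28
Frame 3: SPARE (3+7=10). 10 + next roll (4) = 14. Cumulative: 42
Frame 4: SPARE (4+6=10). 10 + next roll (0) = 10. Cumulative: 52
Frame 5: SPARE (0+10=10). 10 + next roll (7) = 17. Cumulative: 69
Frame 6: OPEN (7+2=9). Cumulative: 78
Frame 7: OPEN (2+6=8). Cumulative: 86
Frame 8: OPEN (4+1=5). Cumulative: 91
Frame 9: OPEN (2+4=6). Cumulative: 97
Frame 10: OPEN. Sum of all frame-10 rolls (3+2) = 5. Cumulative: 102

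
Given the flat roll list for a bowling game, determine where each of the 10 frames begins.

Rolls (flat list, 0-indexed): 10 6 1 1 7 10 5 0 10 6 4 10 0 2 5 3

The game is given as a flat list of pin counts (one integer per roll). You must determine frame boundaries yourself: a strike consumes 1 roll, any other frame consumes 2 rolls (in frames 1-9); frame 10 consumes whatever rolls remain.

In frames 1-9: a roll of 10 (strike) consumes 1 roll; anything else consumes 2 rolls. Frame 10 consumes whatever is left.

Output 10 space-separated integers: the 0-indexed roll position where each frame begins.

Frame 1 starts at roll index 0: roll=10 (strike), consumes 1 roll
Frame 2 starts at roll index 1: rolls=6,1 (sum=7), consumes 2 rolls
Frame 3 starts at roll index 3: rolls=1,7 (sum=8), consumes 2 rolls
Frame 4 starts at roll index 5: roll=10 (strike), consumes 1 roll
Frame 5 starts at roll index 6: rolls=5,0 (sum=5), consumes 2 rolls
Frame 6 starts at roll index 8: roll=10 (strike), consumes 1 roll
Frame 7 starts at roll index 9: rolls=6,4 (sum=10), consumes 2 rolls
Frame 8 starts at roll index 11: roll=10 (strike), consumes 1 roll
Frame 9 starts at roll index 12: rolls=0,2 (sum=2), consumes 2 rolls
Frame 10 starts at roll index 14: 2 remaining rolls

Answer: 0 1 3 5 6 8 9 11 12 14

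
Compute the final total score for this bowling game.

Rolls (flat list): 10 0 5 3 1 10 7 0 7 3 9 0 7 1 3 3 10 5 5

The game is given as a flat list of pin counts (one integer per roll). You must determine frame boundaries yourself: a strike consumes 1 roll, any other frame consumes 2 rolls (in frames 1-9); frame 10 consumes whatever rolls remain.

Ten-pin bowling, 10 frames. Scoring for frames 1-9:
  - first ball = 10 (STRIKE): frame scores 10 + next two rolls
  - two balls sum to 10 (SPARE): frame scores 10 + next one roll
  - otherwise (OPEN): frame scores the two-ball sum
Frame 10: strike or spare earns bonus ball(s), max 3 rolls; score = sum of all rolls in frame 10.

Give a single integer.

Answer: 110

Derivation:
Frame 1: STRIKE. 10 + next two rolls (0+5) = 15. Cumulative: 15
Frame 2: OPEN (0+5=5). Cumulative: 20
Frame 3: OPEN (3+1=4). Cumulative: 24
Frame 4: STRIKE. 10 + next two rolls (7+0) = 17. Cumulative: 41
Frame 5: OPEN (7+0=7). Cumulative: 48
Frame 6: SPARE (7+3=10). 10 + next roll (9) = 19. Cumulative: 67
Frame 7: OPEN (9+0=9). Cumulative: 76
Frame 8: OPEN (7+1=8). Cumulative: 84
Frame 9: OPEN (3+3=6). Cumulative: 90
Frame 10: STRIKE. Sum of all frame-10 rolls (10+5+5) = 20. Cumulative: 110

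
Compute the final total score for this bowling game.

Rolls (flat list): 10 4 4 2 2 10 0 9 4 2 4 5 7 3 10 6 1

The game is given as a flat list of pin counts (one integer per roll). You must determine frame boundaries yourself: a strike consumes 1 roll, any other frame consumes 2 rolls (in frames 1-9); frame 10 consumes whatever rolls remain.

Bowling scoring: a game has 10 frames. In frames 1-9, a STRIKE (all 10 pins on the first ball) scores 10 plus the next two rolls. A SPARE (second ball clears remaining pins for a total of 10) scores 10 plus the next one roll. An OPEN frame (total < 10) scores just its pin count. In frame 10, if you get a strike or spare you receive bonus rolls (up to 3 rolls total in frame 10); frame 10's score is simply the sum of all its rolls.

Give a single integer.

Answer: 117

Derivation:
Frame 1: STRIKE. 10 + next two rolls (4+4) = 18. Cumulative: 18
Frame 2: OPEN (4+4=8). Cumulative: 26
Frame 3: OPEN (2+2=4). Cumulative: 30
Frame 4: STRIKE. 10 + next two rolls (0+9) = 19. Cumulative: 49
Frame 5: OPEN (0+9=9). Cumulative: 58
Frame 6: OPEN (4+2=6). Cumulative: 64
Frame 7: OPEN (4+5=9). Cumulative: 73
Frame 8: SPARE (7+3=10). 10 + next roll (10) = 20. Cumulative: 93
Frame 9: STRIKE. 10 + next two rolls (6+1) = 17. Cumulative: 110
Frame 10: OPEN. Sum of all frame-10 rolls (6+1) = 7. Cumulative: 117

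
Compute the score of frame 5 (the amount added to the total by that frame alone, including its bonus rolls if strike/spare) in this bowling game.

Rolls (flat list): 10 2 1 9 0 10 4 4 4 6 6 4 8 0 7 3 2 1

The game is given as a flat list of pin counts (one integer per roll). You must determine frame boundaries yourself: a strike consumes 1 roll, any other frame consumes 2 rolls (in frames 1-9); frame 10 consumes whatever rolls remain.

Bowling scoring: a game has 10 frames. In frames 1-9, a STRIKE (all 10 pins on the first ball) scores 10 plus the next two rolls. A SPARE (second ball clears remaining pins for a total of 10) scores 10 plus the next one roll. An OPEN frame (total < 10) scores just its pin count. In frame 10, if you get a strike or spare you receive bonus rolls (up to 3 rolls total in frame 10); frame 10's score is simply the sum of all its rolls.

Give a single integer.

Answer: 8

Derivation:
Frame 1: STRIKE. 10 + next two rolls (2+1) = 13. Cumulative: 13
Frame 2: OPEN (2+1=3). Cumulative: 16
Frame 3: OPEN (9+0=9). Cumulative: 25
Frame 4: STRIKE. 10 + next two rolls (4+4) = 18. Cumulative: 43
Frame 5: OPEN (4+4=8). Cumulative: 51
Frame 6: SPARE (4+6=10). 10 + next roll (6) = 16. Cumulative: 67
Frame 7: SPARE (6+4=10). 10 + next roll (8) = 18. Cumulative: 85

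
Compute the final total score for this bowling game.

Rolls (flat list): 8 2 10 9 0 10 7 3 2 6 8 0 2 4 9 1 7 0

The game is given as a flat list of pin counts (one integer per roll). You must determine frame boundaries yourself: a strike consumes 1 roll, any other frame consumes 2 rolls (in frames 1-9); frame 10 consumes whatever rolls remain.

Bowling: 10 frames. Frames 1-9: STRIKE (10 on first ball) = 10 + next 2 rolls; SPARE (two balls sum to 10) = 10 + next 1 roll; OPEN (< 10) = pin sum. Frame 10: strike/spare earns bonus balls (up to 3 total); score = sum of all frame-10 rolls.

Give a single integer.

Answer: 126

Derivation:
Frame 1: SPARE (8+2=10). 10 + next roll (10) = 20. Cumulative: 20
Frame 2: STRIKE. 10 + next two rolls (9+0) = 19. Cumulative: 39
Frame 3: OPEN (9+0=9). Cumulative: 48
Frame 4: STRIKE. 10 + next two rolls (7+3) = 20. Cumulative: 68
Frame 5: SPARE (7+3=10). 10 + next roll (2) = 12. Cumulative: 80
Frame 6: OPEN (2+6=8). Cumulative: 88
Frame 7: OPEN (8+0=8). Cumulative: 96
Frame 8: OPEN (2+4=6). Cumulative: 102
Frame 9: SPARE (9+1=10). 10 + next roll (7) = 17. Cumulative: 119
Frame 10: OPEN. Sum of all frame-10 rolls (7+0) = 7. Cumulative: 126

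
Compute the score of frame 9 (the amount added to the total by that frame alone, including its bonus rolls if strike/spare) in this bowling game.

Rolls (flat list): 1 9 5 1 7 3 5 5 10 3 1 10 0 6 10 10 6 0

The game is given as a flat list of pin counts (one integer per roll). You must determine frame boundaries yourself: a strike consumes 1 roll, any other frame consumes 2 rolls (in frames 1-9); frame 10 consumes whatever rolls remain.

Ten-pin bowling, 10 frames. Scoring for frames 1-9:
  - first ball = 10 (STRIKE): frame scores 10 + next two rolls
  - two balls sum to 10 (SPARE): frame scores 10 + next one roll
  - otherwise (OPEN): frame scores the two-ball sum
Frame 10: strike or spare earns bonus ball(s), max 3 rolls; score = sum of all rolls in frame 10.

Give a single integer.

Frame 1: SPARE (1+9=10). 10 + next roll (5) = 15. Cumulative: 15
Frame 2: OPEN (5+1=6). Cumulative: 21
Frame 3: SPARE (7+3=10). 10 + next roll (5) = 15. Cumulative: 36
Frame 4: SPARE (5+5=10). 10 + next roll (10) = 20. Cumulative: 56
Frame 5: STRIKE. 10 + next two rolls (3+1) = 14. Cumulative: 70
Frame 6: OPEN (3+1=4). Cumulative: 74
Frame 7: STRIKE. 10 + next two rolls (0+6) = 16. Cumulative: 90
Frame 8: OPEN (0+6=6). Cumulative: 96
Frame 9: STRIKE. 10 + next two rolls (10+6) = 26. Cumulative: 122
Frame 10: STRIKE. Sum of all frame-10 rolls (10+6+0) = 16. Cumulative: 138

Answer: 26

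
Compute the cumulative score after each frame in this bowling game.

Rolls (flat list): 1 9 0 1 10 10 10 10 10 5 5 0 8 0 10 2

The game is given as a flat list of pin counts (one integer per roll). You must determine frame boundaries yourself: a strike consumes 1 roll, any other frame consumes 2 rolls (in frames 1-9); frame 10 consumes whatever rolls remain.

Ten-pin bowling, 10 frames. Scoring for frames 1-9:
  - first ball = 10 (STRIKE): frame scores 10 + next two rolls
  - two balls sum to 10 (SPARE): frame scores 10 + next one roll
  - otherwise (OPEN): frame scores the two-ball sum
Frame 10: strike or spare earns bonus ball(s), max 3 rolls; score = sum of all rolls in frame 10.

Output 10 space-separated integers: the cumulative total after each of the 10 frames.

Answer: 10 11 41 71 101 126 146 156 164 176

Derivation:
Frame 1: SPARE (1+9=10). 10 + next roll (0) = 10. Cumulative: 10
Frame 2: OPEN (0+1=1). Cumulative: 11
Frame 3: STRIKE. 10 + next two rolls (10+10) = 30. Cumulative: 41
Frame 4: STRIKE. 10 + next two rolls (10+10) = 30. Cumulative: 71
Frame 5: STRIKE. 10 + next two rolls (10+10) = 30. Cumulative: 101
Frame 6: STRIKE. 10 + next two rolls (10+5) = 25. Cumulative: 126
Frame 7: STRIKE. 10 + next two rolls (5+5) = 20. Cumulative: 146
Frame 8: SPARE (5+5=10). 10 + next roll (0) = 10. Cumulative: 156
Frame 9: OPEN (0+8=8). Cumulative: 164
Frame 10: SPARE. Sum of all frame-10 rolls (0+10+2) = 12. Cumulative: 176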